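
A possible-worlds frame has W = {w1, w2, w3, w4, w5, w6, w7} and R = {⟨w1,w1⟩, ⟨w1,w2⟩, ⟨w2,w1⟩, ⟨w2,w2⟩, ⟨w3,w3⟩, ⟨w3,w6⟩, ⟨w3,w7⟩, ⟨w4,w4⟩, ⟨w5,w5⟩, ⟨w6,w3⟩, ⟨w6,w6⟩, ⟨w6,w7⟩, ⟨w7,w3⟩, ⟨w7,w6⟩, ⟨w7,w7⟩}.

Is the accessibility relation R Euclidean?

Yes

Euclidean: yes — any two successors of a common world are R-related.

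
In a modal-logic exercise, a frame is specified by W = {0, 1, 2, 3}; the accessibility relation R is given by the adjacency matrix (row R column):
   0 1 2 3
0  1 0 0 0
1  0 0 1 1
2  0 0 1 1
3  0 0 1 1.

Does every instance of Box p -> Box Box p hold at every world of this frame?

Yes

By correspondence theory, 4 is valid on a frame iff R is transitive.
Transitive: yes — every two-step R-path is closed by a direct edge.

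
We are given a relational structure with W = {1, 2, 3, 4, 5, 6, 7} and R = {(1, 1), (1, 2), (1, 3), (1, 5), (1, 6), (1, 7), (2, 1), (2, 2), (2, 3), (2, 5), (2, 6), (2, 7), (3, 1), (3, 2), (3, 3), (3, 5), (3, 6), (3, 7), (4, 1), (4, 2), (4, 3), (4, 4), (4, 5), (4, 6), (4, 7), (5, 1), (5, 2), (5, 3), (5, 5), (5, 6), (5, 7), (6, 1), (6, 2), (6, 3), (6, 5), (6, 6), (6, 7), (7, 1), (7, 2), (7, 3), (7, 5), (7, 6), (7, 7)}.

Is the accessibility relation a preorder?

Yes

Reflexive: yes — every world is R-related to itself.
Transitive: yes — every two-step R-path is closed by a direct edge.
So R is a preorder.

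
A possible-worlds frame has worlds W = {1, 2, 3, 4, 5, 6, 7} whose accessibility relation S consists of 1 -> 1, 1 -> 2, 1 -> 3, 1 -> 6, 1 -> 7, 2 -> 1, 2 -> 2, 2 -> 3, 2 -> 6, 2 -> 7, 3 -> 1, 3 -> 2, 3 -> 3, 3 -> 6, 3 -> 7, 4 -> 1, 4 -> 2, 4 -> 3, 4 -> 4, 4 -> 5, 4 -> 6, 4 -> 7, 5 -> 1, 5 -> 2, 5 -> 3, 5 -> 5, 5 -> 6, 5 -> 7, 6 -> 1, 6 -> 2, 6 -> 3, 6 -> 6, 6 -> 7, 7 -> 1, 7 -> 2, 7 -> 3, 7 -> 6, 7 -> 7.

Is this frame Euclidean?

Euclidean: no — 4 S 1 and 4 S 5, but not 1 S 5.

No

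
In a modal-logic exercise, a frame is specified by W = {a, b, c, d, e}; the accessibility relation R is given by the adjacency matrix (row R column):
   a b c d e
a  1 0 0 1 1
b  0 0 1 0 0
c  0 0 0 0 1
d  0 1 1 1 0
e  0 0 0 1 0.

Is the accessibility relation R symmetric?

No

Symmetric: no — a R d but not d R a.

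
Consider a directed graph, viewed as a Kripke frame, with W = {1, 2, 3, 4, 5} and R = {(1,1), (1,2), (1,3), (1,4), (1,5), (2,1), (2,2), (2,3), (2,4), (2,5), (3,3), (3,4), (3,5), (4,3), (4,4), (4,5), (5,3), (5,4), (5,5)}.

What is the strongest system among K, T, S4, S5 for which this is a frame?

S4

Reflexive (axiom T): yes — every world is R-related to itself.
Transitive (axiom 4): yes — every two-step R-path is closed by a direct edge.
Euclidean (axiom 5): no — 1 R 3 and 1 R 2, but not 3 R 2.
So F validates K, T, S4; S5 would additionally require R to be Euclidean. The strongest is S4.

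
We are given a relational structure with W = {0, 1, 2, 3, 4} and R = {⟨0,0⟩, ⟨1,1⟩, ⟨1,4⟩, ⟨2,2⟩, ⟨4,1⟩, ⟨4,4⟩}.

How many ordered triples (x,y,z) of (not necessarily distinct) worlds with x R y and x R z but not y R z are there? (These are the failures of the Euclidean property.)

R is Euclidean; there are no such tuples.

0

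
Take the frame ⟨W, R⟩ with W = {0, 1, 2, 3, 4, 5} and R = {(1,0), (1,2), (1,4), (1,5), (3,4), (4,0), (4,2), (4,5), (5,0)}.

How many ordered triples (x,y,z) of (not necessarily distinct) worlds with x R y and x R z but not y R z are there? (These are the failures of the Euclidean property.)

Enumerating: (1,0,0), (1,0,2), (1,0,4), (1,0,5), (1,2,0), (1,2,2), (1,2,4), (1,2,5), (1,4,4), (1,5,2), (1,5,4), (1,5,5), … and 10 more.
Total: 22.

22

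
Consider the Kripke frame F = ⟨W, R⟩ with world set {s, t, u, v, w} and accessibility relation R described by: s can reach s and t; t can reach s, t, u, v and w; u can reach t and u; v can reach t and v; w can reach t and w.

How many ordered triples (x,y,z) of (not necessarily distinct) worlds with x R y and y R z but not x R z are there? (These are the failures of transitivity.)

12

Enumerating: (s,t,u), (s,t,v), (s,t,w), (u,t,s), (u,t,v), (u,t,w), (v,t,s), (v,t,u), (v,t,w), (w,t,s), (w,t,u), (w,t,v).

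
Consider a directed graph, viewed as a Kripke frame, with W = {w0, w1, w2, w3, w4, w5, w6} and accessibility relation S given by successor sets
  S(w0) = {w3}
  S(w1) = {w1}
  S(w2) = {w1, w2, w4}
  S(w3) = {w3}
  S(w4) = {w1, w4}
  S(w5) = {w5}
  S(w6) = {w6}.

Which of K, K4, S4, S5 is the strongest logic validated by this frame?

Transitive (axiom 4): yes — every two-step S-path is closed by a direct edge.
Reflexive (axiom T): no — w0 is not related to itself.
Euclidean (axiom 5): no — w2 S w1 and w2 S w4, but not w1 S w4.
So F validates K, K4; S4 would additionally require S to be reflexive. The strongest is K4.

K4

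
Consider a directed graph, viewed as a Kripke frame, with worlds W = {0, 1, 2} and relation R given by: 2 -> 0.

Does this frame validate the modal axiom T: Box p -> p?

No

By correspondence theory, T is valid on a frame iff R is reflexive.
Reflexive: no — 0 is not related to itself.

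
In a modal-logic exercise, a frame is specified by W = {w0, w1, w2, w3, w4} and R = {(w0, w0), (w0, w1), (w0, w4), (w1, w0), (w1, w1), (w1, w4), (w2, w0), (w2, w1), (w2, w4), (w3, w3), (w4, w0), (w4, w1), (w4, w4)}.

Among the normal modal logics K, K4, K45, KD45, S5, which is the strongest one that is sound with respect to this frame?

Transitive (axiom 4): yes — every two-step R-path is closed by a direct edge.
Euclidean (axiom 5): yes — any two successors of a common world are R-related.
Serial (axiom D): yes — every world has a successor (e.g. w0 R w0).
Reflexive (axiom T): no — w2 is not related to itself.
So F validates K, K4, K45, KD45; S5 would additionally require R to be reflexive. The strongest is KD45.

KD45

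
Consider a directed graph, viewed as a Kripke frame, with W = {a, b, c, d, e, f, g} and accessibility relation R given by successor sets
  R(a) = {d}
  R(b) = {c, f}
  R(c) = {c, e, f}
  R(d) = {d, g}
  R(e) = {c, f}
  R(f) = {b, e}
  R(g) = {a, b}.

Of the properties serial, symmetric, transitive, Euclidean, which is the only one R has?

Serial: yes — every world has a successor (e.g. a R d).
Symmetric: no — a R d but not d R a.
Transitive: no — a R d and d R g, but not a R g.
Euclidean: no — b R f and b R c, but not f R c.
Only serial holds.

serial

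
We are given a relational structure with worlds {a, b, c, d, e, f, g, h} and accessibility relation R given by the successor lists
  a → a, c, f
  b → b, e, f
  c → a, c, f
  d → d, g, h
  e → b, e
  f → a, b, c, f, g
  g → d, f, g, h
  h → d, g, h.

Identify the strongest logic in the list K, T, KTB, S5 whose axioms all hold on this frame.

KTB

Reflexive (axiom T): yes — every world is R-related to itself.
Symmetric (axiom B): yes — every pair in R has its reverse in R.
Euclidean (axiom 5): no — b R e and b R f, but not e R f.
So F validates K, T, KTB; S5 would additionally require R to be Euclidean. The strongest is KTB.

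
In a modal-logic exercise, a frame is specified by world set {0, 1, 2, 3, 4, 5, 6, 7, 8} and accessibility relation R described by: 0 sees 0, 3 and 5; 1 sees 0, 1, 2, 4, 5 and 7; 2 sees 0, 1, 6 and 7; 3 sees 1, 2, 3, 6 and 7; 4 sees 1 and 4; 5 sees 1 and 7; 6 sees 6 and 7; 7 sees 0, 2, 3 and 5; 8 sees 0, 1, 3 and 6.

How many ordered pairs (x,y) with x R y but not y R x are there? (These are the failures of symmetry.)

Enumerating: (0,3), (0,5), (1,0), (1,7), (2,0), (2,6), (3,1), (3,2), (3,6), (6,7), (7,0), (8,0), (8,1), (8,3), (8,6).

15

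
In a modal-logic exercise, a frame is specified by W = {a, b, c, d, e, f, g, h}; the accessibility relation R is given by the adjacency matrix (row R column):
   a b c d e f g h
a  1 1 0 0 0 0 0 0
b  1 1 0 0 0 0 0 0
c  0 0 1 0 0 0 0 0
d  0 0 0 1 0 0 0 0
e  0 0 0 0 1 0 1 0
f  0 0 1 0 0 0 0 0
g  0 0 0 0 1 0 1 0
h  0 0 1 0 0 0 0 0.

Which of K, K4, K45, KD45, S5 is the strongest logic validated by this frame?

KD45

Transitive (axiom 4): yes — every two-step R-path is closed by a direct edge.
Euclidean (axiom 5): yes — any two successors of a common world are R-related.
Serial (axiom D): yes — every world has a successor (e.g. a R a).
Reflexive (axiom T): no — f is not related to itself.
So F validates K, K4, K45, KD45; S5 would additionally require R to be reflexive. The strongest is KD45.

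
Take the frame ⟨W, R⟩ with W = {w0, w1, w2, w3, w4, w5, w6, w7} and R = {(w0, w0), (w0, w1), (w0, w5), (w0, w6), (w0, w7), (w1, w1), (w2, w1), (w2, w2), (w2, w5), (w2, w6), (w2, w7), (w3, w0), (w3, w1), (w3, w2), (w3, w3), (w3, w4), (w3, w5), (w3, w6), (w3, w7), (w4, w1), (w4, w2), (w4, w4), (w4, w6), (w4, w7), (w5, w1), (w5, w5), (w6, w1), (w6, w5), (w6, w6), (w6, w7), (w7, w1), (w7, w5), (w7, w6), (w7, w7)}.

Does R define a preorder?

Reflexive: yes — every world is R-related to itself.
Transitive: no — w4 R w2 and w2 R w5, but not w4 R w5.
So R is not a preorder.

No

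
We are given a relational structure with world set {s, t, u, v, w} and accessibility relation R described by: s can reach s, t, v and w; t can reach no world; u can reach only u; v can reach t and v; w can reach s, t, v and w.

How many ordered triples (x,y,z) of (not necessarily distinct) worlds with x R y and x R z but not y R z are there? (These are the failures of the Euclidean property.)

Enumerating: (s,t,s), (s,t,t), (s,t,v), (s,t,w), (s,v,s), (s,v,w), (v,t,t), (v,t,v), (w,t,s), (w,t,t), (w,t,v), (w,t,w), (w,v,s), (w,v,w).

14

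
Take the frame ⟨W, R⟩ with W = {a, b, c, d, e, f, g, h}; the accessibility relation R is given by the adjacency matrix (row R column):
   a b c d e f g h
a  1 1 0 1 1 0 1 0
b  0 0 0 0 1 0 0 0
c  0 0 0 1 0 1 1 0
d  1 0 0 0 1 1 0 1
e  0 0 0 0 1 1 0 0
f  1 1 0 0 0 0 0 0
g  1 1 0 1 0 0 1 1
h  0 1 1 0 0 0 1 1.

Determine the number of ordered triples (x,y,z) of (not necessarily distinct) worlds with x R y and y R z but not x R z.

36

Enumerating: (a,d,f), (a,d,h), (a,e,f), (a,g,h), (b,e,f), (c,d,a), (c,d,e), (c,d,h), (c,f,a), (c,f,b), (c,g,a), (c,g,b), … and 24 more.
Total: 36.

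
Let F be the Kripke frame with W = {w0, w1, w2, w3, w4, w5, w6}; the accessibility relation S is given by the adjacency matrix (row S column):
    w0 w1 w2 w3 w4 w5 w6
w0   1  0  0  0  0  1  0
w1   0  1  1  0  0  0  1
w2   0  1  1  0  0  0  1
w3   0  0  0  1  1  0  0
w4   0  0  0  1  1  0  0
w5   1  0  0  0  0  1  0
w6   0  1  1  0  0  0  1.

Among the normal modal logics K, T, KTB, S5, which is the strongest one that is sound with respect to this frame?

S5

Reflexive (axiom T): yes — every world is S-related to itself.
Symmetric (axiom B): yes — every pair in S has its reverse in S.
Euclidean (axiom 5): yes — any two successors of a common world are S-related.
So F validates K, T, KTB, S5. The strongest is S5.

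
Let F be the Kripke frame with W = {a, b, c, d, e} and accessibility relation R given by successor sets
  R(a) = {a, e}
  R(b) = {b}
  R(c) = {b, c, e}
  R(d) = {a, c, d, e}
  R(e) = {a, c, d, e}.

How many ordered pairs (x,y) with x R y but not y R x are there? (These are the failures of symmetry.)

3

Enumerating: (c,b), (d,a), (d,c).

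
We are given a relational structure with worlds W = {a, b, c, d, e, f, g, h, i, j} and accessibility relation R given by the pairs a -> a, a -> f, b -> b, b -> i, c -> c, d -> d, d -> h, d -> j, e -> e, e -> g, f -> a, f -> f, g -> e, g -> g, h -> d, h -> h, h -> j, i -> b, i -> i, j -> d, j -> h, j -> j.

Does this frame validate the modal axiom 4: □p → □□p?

The schema 4 characterises exactly the transitive frames.
Transitive: yes — every two-step R-path is closed by a direct edge.

Yes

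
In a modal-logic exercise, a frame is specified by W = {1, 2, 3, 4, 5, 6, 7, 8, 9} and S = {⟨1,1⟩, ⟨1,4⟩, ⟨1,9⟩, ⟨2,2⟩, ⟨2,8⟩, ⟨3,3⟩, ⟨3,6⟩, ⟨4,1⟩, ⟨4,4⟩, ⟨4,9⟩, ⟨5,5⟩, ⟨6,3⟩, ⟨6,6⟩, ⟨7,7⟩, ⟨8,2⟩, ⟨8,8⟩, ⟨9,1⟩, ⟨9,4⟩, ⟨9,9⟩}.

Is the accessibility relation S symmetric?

Yes

Symmetric: yes — every pair in S has its reverse in S.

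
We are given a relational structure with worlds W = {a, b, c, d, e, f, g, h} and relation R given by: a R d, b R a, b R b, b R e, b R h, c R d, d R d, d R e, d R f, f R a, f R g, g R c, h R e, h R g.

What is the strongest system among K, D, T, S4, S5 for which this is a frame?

K

Serial (axiom D): no — e has no R-successor.
Reflexive (axiom T): no — a is not related to itself.
Transitive (axiom 4): no — a R d and d R e, but not a R e.
Euclidean (axiom 5): no — b R a and b R e, but not a R e.
So F validates K; D would additionally require R to be serial. The strongest is K.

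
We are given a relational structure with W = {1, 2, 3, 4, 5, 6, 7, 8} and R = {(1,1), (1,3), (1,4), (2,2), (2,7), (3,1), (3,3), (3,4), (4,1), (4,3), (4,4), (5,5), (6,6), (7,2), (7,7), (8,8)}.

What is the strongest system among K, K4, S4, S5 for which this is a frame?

S5

Transitive (axiom 4): yes — every two-step R-path is closed by a direct edge.
Reflexive (axiom T): yes — every world is R-related to itself.
Euclidean (axiom 5): yes — any two successors of a common world are R-related.
So F validates K, K4, S4, S5. The strongest is S5.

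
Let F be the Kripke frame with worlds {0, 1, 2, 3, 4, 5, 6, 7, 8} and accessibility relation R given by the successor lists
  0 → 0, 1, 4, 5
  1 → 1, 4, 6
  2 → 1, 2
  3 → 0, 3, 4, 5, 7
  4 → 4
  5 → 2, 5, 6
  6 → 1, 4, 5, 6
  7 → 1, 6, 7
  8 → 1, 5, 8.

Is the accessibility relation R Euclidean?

Euclidean: no — 0 R 1 and 0 R 5, but not 1 R 5.

No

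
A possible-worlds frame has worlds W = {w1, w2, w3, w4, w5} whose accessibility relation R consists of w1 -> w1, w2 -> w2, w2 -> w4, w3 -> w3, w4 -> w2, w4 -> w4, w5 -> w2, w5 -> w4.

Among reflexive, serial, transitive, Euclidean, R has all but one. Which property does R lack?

Reflexive: no — w5 is not related to itself.
Serial: yes — every world has a successor (e.g. w1 R w1).
Transitive: yes — every two-step R-path is closed by a direct edge.
Euclidean: yes — any two successors of a common world are R-related.
Only reflexive fails.

reflexive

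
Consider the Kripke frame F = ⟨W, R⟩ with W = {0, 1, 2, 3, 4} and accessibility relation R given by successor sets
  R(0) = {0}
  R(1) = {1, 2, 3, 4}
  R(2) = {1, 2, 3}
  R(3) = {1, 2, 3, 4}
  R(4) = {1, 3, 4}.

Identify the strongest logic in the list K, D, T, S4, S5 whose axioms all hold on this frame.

Serial (axiom D): yes — every world has a successor (e.g. 0 R 0).
Reflexive (axiom T): yes — every world is R-related to itself.
Transitive (axiom 4): no — 2 R 1 and 1 R 4, but not 2 R 4.
Euclidean (axiom 5): no — 1 R 2 and 1 R 4, but not 2 R 4.
So F validates K, D, T; S4 would additionally require R to be transitive. The strongest is T.

T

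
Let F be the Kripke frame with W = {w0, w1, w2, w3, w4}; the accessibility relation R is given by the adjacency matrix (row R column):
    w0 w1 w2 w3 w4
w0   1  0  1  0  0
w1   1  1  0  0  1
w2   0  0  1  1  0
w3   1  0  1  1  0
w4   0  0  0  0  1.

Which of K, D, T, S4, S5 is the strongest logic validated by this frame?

T

Serial (axiom D): yes — every world has a successor (e.g. w0 R w0).
Reflexive (axiom T): yes — every world is R-related to itself.
Transitive (axiom 4): no — w0 R w2 and w2 R w3, but not w0 R w3.
Euclidean (axiom 5): no — w1 R w0 and w1 R w4, but not w0 R w4.
So F validates K, D, T; S4 would additionally require R to be transitive. The strongest is T.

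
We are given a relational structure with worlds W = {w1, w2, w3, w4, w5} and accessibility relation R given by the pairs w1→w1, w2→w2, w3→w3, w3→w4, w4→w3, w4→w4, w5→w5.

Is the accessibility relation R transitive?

Transitive: yes — every two-step R-path is closed by a direct edge.

Yes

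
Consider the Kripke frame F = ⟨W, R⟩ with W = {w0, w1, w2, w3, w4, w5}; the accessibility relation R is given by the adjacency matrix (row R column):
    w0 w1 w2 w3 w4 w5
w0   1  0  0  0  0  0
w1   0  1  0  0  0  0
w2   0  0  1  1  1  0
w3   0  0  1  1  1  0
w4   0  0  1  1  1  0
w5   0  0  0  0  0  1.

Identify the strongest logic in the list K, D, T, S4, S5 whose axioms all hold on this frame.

Serial (axiom D): yes — every world has a successor (e.g. w0 R w0).
Reflexive (axiom T): yes — every world is R-related to itself.
Transitive (axiom 4): yes — every two-step R-path is closed by a direct edge.
Euclidean (axiom 5): yes — any two successors of a common world are R-related.
So F validates K, D, T, S4, S5. The strongest is S5.

S5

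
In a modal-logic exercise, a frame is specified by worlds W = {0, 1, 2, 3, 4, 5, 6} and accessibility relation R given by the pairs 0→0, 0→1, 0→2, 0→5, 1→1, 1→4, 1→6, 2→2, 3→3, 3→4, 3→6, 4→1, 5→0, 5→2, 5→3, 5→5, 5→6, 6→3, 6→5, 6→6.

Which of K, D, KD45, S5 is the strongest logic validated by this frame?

D

Serial (axiom D): yes — every world has a successor (e.g. 0 R 0).
Euclidean (axiom 5): no — 0 R 1 and 0 R 2, but not 1 R 2.
Transitive (axiom 4): no — 0 R 1 and 1 R 4, but not 0 R 4.
Reflexive (axiom T): no — 4 is not related to itself.
So F validates K, D; KD45 would additionally require R to be Euclidean and transitive. The strongest is D.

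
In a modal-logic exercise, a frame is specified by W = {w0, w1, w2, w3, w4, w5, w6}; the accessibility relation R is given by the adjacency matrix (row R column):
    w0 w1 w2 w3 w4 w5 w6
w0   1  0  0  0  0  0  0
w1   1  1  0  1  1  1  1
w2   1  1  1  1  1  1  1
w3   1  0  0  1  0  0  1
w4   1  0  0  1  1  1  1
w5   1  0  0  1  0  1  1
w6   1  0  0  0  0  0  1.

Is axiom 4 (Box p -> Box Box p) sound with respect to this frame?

Axiom 4 corresponds to the accessibility relation being transitive.
Transitive: yes — every two-step R-path is closed by a direct edge.

Yes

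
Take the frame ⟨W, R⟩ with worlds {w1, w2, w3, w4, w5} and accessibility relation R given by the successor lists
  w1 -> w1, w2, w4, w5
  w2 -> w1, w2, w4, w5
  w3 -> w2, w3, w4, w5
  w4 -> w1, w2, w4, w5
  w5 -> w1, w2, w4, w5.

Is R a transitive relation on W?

Transitive: no — w3 R w2 and w2 R w1, but not w3 R w1.

No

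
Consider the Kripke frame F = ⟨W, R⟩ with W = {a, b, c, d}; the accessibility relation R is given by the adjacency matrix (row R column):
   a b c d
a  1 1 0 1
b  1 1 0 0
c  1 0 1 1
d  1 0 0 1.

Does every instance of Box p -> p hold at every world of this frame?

By correspondence theory, T is valid on a frame iff R is reflexive.
Reflexive: yes — every world is R-related to itself.

Yes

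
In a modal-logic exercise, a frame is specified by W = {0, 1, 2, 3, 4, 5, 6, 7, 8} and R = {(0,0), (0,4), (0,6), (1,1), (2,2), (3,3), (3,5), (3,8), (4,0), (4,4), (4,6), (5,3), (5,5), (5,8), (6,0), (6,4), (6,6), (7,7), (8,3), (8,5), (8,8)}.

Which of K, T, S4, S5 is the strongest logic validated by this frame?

Reflexive (axiom T): yes — every world is R-related to itself.
Transitive (axiom 4): yes — every two-step R-path is closed by a direct edge.
Euclidean (axiom 5): yes — any two successors of a common world are R-related.
So F validates K, T, S4, S5. The strongest is S5.

S5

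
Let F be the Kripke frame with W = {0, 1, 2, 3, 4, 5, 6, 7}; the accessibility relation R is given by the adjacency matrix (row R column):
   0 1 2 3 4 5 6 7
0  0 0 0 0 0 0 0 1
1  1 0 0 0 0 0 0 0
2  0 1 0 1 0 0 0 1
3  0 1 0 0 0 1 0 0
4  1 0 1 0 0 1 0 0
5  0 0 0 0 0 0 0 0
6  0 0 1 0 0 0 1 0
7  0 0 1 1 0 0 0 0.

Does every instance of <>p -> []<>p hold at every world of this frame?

No

Axiom 5 corresponds to the accessibility relation being Euclidean.
Euclidean: no — 2 R 1 and 2 R 3, but not 1 R 3.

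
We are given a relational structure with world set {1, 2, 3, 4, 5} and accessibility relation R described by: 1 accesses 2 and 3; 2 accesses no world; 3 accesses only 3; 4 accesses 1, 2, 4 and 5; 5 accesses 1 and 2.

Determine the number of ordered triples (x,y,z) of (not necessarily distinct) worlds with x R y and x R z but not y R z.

Enumerating: (1,2,2), (1,2,3), (1,3,2), (4,1,1), (4,1,4), (4,1,5), (4,2,1), (4,2,2), (4,2,4), (4,2,5), (4,5,4), (4,5,5), (5,1,1), (5,2,1), (5,2,2).

15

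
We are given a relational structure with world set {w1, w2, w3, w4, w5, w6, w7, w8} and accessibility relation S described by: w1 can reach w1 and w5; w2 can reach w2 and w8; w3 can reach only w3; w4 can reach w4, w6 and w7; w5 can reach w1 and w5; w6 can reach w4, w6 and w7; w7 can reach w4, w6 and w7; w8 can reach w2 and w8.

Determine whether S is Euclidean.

Yes

Euclidean: yes — any two successors of a common world are S-related.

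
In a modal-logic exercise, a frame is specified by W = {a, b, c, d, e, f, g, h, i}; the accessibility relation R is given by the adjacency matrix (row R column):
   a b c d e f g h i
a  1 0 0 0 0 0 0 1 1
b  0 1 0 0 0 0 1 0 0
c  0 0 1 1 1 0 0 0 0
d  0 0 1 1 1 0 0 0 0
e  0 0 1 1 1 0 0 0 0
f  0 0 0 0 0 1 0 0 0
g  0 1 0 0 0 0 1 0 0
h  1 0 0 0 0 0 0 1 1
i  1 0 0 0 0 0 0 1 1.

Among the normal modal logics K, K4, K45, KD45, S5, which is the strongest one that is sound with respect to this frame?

Transitive (axiom 4): yes — every two-step R-path is closed by a direct edge.
Euclidean (axiom 5): yes — any two successors of a common world are R-related.
Serial (axiom D): yes — every world has a successor (e.g. a R a).
Reflexive (axiom T): yes — every world is R-related to itself.
So F validates K, K4, K45, KD45, S5. The strongest is S5.

S5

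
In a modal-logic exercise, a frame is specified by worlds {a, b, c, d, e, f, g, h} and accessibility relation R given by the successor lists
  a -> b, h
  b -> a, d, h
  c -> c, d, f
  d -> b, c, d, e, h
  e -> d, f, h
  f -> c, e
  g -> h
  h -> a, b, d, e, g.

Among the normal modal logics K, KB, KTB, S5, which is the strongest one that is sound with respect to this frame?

KB

Symmetric (axiom B): yes — every pair in R has its reverse in R.
Reflexive (axiom T): no — a is not related to itself.
Euclidean (axiom 5): no — b R a and b R d, but not a R d.
So F validates K, KB; KTB would additionally require R to be reflexive. The strongest is KB.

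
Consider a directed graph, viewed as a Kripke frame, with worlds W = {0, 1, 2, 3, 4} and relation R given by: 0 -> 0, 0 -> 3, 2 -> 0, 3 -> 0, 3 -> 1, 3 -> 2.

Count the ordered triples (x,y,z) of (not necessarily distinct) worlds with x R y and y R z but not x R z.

Enumerating: (0,3,1), (0,3,2), (2,0,3), (3,0,3).

4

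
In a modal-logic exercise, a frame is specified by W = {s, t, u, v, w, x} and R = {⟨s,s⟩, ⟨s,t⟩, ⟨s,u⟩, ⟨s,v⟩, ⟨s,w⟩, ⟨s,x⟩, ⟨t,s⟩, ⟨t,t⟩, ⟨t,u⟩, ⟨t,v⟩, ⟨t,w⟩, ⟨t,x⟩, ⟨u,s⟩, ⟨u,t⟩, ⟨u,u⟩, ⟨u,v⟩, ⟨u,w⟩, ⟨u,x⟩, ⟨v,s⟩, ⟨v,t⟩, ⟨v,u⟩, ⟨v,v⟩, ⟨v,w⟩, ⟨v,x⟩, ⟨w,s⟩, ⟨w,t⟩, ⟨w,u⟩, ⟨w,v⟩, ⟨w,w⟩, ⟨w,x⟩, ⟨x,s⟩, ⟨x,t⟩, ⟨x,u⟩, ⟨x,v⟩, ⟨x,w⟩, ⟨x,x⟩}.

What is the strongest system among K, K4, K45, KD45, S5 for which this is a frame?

Transitive (axiom 4): yes — every two-step R-path is closed by a direct edge.
Euclidean (axiom 5): yes — any two successors of a common world are R-related.
Serial (axiom D): yes — every world has a successor (e.g. s R s).
Reflexive (axiom T): yes — every world is R-related to itself.
So F validates K, K4, K45, KD45, S5. The strongest is S5.

S5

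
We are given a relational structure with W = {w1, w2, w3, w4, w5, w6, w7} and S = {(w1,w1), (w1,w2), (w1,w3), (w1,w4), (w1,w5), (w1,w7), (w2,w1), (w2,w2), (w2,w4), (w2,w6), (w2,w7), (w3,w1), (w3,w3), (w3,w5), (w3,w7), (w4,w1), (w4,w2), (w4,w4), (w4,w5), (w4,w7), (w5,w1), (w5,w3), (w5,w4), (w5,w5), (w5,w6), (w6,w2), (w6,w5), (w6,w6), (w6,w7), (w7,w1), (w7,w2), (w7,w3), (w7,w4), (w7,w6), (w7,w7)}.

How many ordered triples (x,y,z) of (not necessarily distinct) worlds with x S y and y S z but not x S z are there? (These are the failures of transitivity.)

Enumerating: (w1,w2,w6), (w1,w5,w6), (w1,w7,w6), (w2,w1,w3), (w2,w1,w5), (w2,w4,w5), (w2,w6,w5), (w2,w7,w3), (w3,w1,w2), (w3,w1,w4), (w3,w5,w4), (w3,w5,w6), … and 28 more.
Total: 40.

40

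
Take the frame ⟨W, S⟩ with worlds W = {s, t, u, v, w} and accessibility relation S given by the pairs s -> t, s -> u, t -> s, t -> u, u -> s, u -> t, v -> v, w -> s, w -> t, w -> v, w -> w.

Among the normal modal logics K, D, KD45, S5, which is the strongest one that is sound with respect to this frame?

Serial (axiom D): yes — every world has a successor (e.g. s S t).
Euclidean (axiom 5): no — w S s and w S v, but not s S v.
Transitive (axiom 4): no — w S s and s S u, but not w S u.
Reflexive (axiom T): no — s is not related to itself.
So F validates K, D; KD45 would additionally require S to be Euclidean and transitive. The strongest is D.

D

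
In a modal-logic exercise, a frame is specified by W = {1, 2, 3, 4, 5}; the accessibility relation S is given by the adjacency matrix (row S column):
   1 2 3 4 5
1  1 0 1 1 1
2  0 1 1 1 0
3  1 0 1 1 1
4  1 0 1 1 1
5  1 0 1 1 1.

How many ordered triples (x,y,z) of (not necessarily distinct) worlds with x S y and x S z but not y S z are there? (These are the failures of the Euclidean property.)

Enumerating: (2,3,2), (2,4,2).

2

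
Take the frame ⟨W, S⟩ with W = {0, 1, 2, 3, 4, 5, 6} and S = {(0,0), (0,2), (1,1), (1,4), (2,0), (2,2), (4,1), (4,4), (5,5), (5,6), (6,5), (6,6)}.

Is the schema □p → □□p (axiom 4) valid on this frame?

Axiom 4 corresponds to the accessibility relation being transitive.
Transitive: yes — every two-step S-path is closed by a direct edge.

Yes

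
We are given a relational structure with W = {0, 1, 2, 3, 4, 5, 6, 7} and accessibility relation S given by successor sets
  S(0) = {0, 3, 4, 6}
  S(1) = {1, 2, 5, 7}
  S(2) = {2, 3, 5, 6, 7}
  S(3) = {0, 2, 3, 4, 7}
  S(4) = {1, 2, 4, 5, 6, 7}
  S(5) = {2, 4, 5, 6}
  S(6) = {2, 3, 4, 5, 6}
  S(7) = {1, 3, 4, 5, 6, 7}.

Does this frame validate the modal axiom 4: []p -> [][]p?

Axiom 4 corresponds to the accessibility relation being transitive.
Transitive: no — 0 S 3 and 3 S 2, but not 0 S 2.

No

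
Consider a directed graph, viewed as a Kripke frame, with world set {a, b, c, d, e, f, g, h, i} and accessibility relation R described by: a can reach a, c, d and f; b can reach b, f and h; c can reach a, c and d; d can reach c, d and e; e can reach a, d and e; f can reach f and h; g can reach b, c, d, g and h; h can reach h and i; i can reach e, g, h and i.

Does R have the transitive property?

No

Transitive: no — a R d and d R e, but not a R e.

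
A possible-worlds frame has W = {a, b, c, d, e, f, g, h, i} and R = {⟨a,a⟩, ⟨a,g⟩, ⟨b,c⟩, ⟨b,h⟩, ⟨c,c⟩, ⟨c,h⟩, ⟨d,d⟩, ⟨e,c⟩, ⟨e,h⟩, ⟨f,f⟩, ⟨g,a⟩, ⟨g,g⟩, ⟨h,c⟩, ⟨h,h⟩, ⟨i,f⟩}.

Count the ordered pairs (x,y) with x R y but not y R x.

Enumerating: (b,c), (b,h), (e,c), (e,h), (i,f).

5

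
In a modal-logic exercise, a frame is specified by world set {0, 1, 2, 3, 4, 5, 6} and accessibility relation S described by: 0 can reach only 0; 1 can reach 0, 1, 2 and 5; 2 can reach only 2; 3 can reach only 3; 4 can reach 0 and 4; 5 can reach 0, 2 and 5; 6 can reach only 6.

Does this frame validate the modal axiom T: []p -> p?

Yes

Axiom T corresponds to the accessibility relation being reflexive.
Reflexive: yes — every world is S-related to itself.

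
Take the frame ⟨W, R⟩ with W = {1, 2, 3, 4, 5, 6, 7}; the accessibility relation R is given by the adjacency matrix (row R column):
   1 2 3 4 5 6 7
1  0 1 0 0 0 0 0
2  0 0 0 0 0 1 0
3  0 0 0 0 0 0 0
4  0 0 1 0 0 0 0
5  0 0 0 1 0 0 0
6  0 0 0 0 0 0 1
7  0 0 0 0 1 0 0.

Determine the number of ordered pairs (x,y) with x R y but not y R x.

6

Enumerating: (1,2), (2,6), (4,3), (5,4), (6,7), (7,5).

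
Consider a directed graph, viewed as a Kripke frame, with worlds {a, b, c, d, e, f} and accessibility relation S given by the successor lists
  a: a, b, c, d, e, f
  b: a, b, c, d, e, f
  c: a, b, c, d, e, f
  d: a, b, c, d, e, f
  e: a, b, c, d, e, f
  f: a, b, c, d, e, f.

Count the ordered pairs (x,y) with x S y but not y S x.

0

S is symmetric; there are no such tuples.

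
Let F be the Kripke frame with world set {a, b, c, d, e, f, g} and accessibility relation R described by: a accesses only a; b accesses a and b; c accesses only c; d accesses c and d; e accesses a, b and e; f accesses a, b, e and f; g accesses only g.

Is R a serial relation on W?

Serial: yes — every world has a successor (e.g. a R a).

Yes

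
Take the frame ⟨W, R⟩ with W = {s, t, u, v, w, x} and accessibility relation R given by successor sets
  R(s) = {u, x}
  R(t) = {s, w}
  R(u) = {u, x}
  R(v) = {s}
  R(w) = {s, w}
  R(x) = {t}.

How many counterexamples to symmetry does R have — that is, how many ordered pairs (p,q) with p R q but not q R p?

8

Enumerating: (s,u), (s,x), (t,s), (t,w), (u,x), (v,s), (w,s), (x,t).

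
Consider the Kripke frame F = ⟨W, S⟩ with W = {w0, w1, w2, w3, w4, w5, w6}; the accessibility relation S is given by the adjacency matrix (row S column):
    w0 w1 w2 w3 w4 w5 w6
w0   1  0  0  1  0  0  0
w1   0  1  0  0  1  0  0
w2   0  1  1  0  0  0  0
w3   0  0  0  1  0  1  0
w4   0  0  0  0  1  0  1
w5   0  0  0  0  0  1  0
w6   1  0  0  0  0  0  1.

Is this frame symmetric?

Symmetric: no — w0 S w3 but not w3 S w0.

No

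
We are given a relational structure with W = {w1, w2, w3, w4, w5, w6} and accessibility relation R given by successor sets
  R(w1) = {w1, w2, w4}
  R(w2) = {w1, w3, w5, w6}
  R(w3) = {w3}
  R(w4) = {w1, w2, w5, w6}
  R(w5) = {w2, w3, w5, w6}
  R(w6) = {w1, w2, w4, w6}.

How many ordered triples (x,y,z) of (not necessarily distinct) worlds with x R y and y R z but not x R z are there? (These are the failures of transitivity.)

Enumerating: (w1,w2,w3), (w1,w2,w5), (w1,w2,w6), (w1,w4,w5), (w1,w4,w6), (w2,w1,w2), (w2,w1,w4), (w2,w5,w2), (w2,w6,w2), (w2,w6,w4), (w4,w1,w4), (w4,w2,w3), … and 8 more.
Total: 20.

20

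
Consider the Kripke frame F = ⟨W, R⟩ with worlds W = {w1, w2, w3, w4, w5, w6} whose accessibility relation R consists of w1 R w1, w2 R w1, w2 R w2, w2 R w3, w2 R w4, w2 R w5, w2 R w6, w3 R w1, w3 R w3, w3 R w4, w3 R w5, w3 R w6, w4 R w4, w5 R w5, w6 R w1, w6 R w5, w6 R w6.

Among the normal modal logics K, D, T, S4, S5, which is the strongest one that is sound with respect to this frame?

Serial (axiom D): yes — every world has a successor (e.g. w1 R w1).
Reflexive (axiom T): yes — every world is R-related to itself.
Transitive (axiom 4): yes — every two-step R-path is closed by a direct edge.
Euclidean (axiom 5): no — w2 R w1 and w2 R w3, but not w1 R w3.
So F validates K, D, T, S4; S5 would additionally require R to be Euclidean. The strongest is S4.

S4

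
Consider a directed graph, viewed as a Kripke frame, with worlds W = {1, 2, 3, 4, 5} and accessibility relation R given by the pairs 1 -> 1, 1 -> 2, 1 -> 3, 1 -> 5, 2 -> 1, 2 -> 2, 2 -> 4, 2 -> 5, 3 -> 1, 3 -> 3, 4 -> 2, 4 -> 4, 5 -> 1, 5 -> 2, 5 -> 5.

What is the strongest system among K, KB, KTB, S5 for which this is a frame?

KTB

Symmetric (axiom B): yes — every pair in R has its reverse in R.
Reflexive (axiom T): yes — every world is R-related to itself.
Euclidean (axiom 5): no — 1 R 2 and 1 R 3, but not 2 R 3.
So F validates K, KB, KTB; S5 would additionally require R to be Euclidean. The strongest is KTB.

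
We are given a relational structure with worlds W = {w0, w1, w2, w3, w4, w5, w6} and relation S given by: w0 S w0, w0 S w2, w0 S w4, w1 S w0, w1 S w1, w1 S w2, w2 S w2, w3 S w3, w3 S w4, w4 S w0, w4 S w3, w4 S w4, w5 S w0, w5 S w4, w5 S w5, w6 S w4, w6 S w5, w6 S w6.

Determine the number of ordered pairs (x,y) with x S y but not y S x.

7

Enumerating: (w0,w2), (w1,w0), (w1,w2), (w5,w0), (w5,w4), (w6,w4), (w6,w5).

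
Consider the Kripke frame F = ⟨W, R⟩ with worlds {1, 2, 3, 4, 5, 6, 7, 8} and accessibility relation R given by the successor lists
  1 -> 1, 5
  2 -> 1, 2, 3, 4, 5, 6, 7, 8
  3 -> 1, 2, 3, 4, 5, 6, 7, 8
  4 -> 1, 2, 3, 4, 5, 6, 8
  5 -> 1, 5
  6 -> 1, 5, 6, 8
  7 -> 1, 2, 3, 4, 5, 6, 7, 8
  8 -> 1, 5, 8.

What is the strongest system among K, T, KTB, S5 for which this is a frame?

Reflexive (axiom T): yes — every world is R-related to itself.
Symmetric (axiom B): no — 2 R 1 but not 1 R 2.
Euclidean (axiom 5): no — 2 R 1 and 2 R 3, but not 1 R 3.
So F validates K, T; KTB would additionally require R to be symmetric. The strongest is T.

T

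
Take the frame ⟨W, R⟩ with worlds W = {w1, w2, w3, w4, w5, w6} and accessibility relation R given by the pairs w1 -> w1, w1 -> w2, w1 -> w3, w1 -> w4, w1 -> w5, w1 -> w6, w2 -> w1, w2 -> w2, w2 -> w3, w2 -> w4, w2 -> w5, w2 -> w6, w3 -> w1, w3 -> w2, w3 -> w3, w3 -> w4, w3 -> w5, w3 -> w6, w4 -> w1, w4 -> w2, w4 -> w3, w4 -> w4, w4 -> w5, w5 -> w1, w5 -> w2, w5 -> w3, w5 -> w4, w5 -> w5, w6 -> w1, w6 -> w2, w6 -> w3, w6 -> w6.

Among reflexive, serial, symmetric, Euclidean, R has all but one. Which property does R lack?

Euclidean

Reflexive: yes — every world is R-related to itself.
Serial: yes — every world has a successor (e.g. w1 R w1).
Symmetric: yes — every pair in R has its reverse in R.
Euclidean: no — w1 R w4 and w1 R w6, but not w4 R w6.
Only Euclidean fails.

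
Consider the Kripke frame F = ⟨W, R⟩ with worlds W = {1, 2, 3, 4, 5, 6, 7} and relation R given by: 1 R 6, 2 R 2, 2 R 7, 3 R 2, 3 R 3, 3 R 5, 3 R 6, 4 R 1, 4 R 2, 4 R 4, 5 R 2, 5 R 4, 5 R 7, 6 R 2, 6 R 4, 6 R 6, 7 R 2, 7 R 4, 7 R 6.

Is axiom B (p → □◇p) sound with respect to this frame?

No

The schema B characterises exactly the symmetric frames.
Symmetric: no — 1 R 6 but not 6 R 1.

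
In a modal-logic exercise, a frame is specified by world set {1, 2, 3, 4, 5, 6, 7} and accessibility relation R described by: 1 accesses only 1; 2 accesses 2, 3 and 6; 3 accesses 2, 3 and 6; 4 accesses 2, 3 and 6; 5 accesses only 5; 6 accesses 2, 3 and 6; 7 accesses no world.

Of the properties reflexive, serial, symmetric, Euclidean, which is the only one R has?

Euclidean

Reflexive: no — 4 is not related to itself.
Serial: no — 7 has no R-successor.
Symmetric: no — 4 R 2 but not 2 R 4.
Euclidean: yes — any two successors of a common world are R-related.
Only Euclidean holds.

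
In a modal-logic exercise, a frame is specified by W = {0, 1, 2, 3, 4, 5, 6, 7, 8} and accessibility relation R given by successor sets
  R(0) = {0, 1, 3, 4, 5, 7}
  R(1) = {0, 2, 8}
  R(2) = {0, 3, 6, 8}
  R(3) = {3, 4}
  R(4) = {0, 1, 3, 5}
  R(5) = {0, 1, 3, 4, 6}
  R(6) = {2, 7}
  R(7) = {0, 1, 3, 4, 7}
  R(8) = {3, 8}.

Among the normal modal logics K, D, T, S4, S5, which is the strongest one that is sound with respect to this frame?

Serial (axiom D): yes — every world has a successor (e.g. 0 R 0).
Reflexive (axiom T): no — 1 is not related to itself.
Transitive (axiom 4): no — 0 R 1 and 1 R 2, but not 0 R 2.
Euclidean (axiom 5): no — 0 R 1 and 0 R 3, but not 1 R 3.
So F validates K, D; T would additionally require R to be reflexive. The strongest is D.

D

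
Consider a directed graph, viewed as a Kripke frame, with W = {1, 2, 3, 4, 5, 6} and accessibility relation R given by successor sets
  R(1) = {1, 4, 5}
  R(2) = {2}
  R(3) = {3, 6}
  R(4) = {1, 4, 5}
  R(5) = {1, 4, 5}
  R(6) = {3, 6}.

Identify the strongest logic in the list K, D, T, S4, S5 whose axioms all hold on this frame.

S5

Serial (axiom D): yes — every world has a successor (e.g. 1 R 1).
Reflexive (axiom T): yes — every world is R-related to itself.
Transitive (axiom 4): yes — every two-step R-path is closed by a direct edge.
Euclidean (axiom 5): yes — any two successors of a common world are R-related.
So F validates K, D, T, S4, S5. The strongest is S5.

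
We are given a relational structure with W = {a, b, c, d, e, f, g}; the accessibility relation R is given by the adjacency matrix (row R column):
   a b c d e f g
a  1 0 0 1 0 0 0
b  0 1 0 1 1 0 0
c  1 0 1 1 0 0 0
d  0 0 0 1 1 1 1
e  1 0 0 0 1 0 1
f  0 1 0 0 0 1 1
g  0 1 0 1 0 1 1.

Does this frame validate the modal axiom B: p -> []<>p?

No

Axiom B corresponds to the accessibility relation being symmetric.
Symmetric: no — a R d but not d R a.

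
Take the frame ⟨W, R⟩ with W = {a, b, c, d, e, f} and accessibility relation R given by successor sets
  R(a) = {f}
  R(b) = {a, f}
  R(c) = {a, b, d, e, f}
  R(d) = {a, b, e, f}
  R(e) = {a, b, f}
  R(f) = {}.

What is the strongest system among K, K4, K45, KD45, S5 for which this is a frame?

K4

Transitive (axiom 4): yes — every two-step R-path is closed by a direct edge.
Euclidean (axiom 5): no — b R f and b R a, but not f R a.
Serial (axiom D): no — f has no R-successor.
Reflexive (axiom T): no — a is not related to itself.
So F validates K, K4; K45 would additionally require R to be Euclidean. The strongest is K4.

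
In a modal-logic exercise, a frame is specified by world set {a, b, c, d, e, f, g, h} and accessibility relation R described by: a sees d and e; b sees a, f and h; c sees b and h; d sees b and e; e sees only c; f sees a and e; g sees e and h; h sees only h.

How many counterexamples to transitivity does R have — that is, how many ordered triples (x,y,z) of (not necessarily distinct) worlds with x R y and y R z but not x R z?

Enumerating: (a,d,b), (a,e,c), (b,a,d), (b,a,e), (b,f,e), (c,b,a), (c,b,f), (d,b,a), (d,b,f), (d,b,h), (d,e,c), (e,c,b), (e,c,h), (f,a,d), (f,e,c), (g,e,c).

16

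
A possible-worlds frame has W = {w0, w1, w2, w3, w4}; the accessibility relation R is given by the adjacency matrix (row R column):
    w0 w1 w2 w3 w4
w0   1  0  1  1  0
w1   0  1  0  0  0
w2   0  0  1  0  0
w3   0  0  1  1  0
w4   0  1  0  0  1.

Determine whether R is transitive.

Transitive: yes — every two-step R-path is closed by a direct edge.

Yes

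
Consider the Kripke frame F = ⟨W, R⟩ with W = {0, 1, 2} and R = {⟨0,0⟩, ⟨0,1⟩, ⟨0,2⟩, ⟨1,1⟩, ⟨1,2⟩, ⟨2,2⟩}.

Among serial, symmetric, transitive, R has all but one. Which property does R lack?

Serial: yes — every world has a successor (e.g. 0 R 0).
Symmetric: no — 0 R 1 but not 1 R 0.
Transitive: yes — every two-step R-path is closed by a direct edge.
Only symmetric fails.

symmetric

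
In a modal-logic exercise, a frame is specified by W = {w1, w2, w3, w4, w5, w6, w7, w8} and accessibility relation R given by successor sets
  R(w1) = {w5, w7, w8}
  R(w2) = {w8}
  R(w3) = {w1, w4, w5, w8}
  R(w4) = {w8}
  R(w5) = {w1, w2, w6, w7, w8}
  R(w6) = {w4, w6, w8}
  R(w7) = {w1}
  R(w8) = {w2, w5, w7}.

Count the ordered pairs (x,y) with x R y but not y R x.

12

Enumerating: (w1,w8), (w3,w1), (w3,w4), (w3,w5), (w3,w8), (w4,w8), (w5,w2), (w5,w6), (w5,w7), (w6,w4), (w6,w8), (w8,w7).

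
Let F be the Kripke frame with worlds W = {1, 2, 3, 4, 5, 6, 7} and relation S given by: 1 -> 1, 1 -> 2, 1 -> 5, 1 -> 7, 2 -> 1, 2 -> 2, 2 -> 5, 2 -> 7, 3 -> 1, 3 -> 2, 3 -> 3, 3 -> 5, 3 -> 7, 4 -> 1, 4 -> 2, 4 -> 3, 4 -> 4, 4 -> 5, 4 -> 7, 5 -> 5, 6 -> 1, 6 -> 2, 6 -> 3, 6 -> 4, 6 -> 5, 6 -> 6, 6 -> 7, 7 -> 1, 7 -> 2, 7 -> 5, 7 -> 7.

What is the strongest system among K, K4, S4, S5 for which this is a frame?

S4

Transitive (axiom 4): yes — every two-step S-path is closed by a direct edge.
Reflexive (axiom T): yes — every world is S-related to itself.
Euclidean (axiom 5): no — 1 S 5 and 1 S 2, but not 5 S 2.
So F validates K, K4, S4; S5 would additionally require S to be Euclidean. The strongest is S4.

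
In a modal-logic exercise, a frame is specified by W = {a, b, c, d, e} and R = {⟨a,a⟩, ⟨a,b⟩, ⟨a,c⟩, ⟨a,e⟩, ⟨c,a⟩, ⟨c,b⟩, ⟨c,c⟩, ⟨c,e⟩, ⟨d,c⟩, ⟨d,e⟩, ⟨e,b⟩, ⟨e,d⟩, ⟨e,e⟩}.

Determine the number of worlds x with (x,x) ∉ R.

2

Enumerating: b, d.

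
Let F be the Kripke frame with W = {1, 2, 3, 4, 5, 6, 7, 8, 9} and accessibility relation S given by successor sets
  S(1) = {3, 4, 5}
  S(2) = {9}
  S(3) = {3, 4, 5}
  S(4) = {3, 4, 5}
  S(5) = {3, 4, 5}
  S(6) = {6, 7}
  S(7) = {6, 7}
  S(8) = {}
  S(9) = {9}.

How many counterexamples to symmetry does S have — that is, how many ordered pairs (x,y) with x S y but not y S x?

4

Enumerating: (1,3), (1,4), (1,5), (2,9).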